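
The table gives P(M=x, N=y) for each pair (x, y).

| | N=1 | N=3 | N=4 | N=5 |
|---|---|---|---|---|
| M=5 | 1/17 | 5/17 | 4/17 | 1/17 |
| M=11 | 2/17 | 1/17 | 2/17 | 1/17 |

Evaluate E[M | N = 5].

8

P(N = 5) = 2/17.
Σ M·P over the event = 5·(1/17) + 11·(1/17) = 16/17.
E[M | N = 5] = (16/17) / (2/17) = 8.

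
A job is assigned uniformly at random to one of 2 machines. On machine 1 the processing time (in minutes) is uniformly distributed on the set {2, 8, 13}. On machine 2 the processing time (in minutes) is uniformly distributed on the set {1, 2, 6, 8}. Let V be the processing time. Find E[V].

143/24

E[V | machine 1] = (2+8+13)/3 = 23/3.
E[V | machine 2] = (1+2+6+8)/4 = 17/4.
E[V] = (1/2)·(23/3) + (1/2)·(17/4) = 143/24.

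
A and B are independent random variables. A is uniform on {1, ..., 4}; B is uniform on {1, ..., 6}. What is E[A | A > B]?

10/3

Outcomes with A > B: (2,1), (3,1), (3,2), (4,1), (4,2), (4,3), each with probability 1/24.
E[A | A > B] = (2 + 3 + 3 + 4 + 4 + 4) / 6 = 10/3.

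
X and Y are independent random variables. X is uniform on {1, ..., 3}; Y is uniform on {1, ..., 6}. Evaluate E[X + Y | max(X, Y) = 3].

P(max(X, Y) = 3) = 5/18.
Summing (X+Y)·P(x,y) over outcomes with max(X, Y) = 3 gives 4/3.
E[X + Y | max(X, Y) = 3] = (4/3) / (5/18) = 24/5.

24/5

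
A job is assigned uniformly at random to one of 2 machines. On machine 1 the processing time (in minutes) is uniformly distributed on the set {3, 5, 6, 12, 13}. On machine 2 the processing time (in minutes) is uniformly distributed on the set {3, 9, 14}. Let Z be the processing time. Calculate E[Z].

247/30

E[Z | machine 1] = (3+5+6+12+13)/5 = 39/5.
E[Z | machine 2] = (3+9+14)/3 = 26/3.
By the law of total expectation,
E[Z] = (1/2)·(39/5) + (1/2)·(26/3) = 247/30.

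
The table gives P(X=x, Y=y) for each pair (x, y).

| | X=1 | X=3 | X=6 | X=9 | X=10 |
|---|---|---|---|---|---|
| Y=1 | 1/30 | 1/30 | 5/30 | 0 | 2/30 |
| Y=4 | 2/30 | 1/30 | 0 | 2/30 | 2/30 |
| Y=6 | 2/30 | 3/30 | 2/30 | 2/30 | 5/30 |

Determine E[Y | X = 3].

23/5

P(X = 3) = 1/6.
Σ Y·P over the event = 1·(1/30) + 4·(1/30) + 6·(3/30) = 23/30.
E[Y | X = 3] = (23/30) / (1/6) = 23/5.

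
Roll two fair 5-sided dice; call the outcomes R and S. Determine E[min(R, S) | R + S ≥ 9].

P(R + S ≥ 9) = 3/25.
Summing min(R,S)·P(x,y) over outcomes with R + S ≥ 9 gives 13/25.
E[min(R, S) | R + S ≥ 9] = (13/25) / (3/25) = 13/3.

13/3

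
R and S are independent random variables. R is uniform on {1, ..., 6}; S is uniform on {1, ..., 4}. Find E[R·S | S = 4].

14

P(S = 4) = 1/4.
Summing RS·P(x,y) over outcomes with S = 4 gives 7/2.
E[R·S | S = 4] = (7/2) / (1/4) = 14.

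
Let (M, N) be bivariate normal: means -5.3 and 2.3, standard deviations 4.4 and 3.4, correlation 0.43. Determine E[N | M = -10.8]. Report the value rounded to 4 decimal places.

The regression of N on M has slope ρ·σ_N/σ_M and passes through (μ_M, μ_N).
E[N | M=-10.8] = 2.3 + (0.43)·(3.4/4.4)·(-10.8 − (-5.3)) = 2.3 + (0.33227)·(-5.5) = 0.4725.

0.4725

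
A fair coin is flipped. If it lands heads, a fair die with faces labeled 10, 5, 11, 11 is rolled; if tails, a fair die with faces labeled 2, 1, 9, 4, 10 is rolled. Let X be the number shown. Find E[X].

289/40

E[X | heads] = (10+5+11+11)/4 = 37/4.
E[X | tails] = (2+1+9+4+10)/5 = 26/5.
E[X] = (1/2)·(37/4) + (1/2)·(26/5) = 289/40.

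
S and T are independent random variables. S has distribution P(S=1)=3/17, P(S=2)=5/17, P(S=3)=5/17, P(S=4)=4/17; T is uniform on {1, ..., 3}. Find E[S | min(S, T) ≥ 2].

P(min(S, T) ≥ 2) = 28/51.
Summing S·P(x,y) over outcomes with min(S, T) ≥ 2 gives 82/51.
E[S | min(S, T) ≥ 2] = (82/51) / (28/51) = 41/14.

41/14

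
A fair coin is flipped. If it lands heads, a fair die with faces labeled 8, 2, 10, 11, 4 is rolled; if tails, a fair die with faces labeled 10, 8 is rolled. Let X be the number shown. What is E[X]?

E[X | heads] = (8+2+10+11+4)/5 = 7.
E[X | tails] = (10+8)/2 = 9.
By the law of total expectation,
E[X] = (1/2)·(7) + (1/2)·(9) = 8.

8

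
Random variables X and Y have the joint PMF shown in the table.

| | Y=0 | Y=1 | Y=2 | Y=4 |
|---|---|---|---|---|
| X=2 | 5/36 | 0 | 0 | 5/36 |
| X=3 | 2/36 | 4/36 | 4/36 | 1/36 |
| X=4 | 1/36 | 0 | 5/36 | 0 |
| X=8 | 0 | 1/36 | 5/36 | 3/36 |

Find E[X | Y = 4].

P(Y = 4) = 1/4.
Summing X·P(X=x,Y=y) over the conditioning event gives 37/36.
E[X | Y = 4] = (37/36) / (1/4) = 37/9.

37/9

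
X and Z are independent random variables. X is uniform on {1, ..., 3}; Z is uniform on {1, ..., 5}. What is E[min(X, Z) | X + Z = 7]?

5/2

P(X + Z = 7) = 2/15.
Summing min(X,Z)·P(x,y) over outcomes with X + Z = 7 gives 1/3.
E[min(X, Z) | X + Z = 7] = (1/3) / (2/15) = 5/2.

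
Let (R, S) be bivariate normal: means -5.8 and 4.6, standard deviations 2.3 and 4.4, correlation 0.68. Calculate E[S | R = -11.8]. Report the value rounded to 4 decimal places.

-3.2052

For a bivariate normal, E[S | R=x] = μ_S + ρ·(σ_S/σ_R)·(x − μ_R).
E[S | R=-11.8] = 4.6 + (0.68)·(4.4/2.3)·(-11.8 − (-5.8)) = 4.6 + (1.30087)·(-6) = -3.2052.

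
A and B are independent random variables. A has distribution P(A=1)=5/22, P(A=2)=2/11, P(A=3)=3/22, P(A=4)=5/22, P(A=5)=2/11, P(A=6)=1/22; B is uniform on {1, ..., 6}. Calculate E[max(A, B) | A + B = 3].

2

P(A + B = 3) = 3/44.
Summing max(A,B)·P(x,y) over outcomes with A + B = 3 gives 3/22.
E[max(A, B) | A + B = 3] = (3/22) / (3/44) = 2.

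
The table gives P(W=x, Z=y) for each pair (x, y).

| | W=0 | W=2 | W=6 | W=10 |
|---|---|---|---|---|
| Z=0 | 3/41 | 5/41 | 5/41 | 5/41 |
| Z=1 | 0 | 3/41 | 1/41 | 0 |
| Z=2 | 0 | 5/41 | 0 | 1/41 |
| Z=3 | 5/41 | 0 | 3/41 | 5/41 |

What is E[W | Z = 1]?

P(Z = 1) = 4/41.
Σ W·P over the event = 2·(3/41) + 6·(1/41) = 12/41.
E[W | Z = 1] = (12/41) / (4/41) = 3.

3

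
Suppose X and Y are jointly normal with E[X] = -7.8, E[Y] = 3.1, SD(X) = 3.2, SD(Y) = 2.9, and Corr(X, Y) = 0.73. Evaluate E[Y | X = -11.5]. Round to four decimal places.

0.6522

E[Y | X=x] = μ_Y + ρ(σ_Y/σ_X)(x − μ_X) for jointly normal variables.
E[Y | X=-11.5] = 3.1 + (0.73)·(2.9/3.2)·(-11.5 − (-7.8)) = 3.1 + (0.66156)·(-3.7) = 0.6522.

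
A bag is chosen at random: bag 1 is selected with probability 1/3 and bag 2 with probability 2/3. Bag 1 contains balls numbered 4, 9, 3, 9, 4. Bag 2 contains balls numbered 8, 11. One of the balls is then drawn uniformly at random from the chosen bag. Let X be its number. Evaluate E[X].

124/15

E[X | bag 1] = (4+9+3+9+4)/5 = 29/5.
E[X | bag 2] = (8+11)/2 = 19/2.
By the law of total expectation,
E[X] = (1/3)·(29/5) + (2/3)·(19/2) = 124/15.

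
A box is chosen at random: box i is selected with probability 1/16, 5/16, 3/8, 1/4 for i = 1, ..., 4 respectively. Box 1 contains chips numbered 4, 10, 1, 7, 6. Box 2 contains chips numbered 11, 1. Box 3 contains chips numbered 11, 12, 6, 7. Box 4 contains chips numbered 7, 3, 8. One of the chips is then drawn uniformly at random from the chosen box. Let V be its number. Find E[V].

E[V | box 1] = (4+10+1+7+6)/5 = 28/5.
E[V | box 2] = (11+1)/2 = 6.
E[V | box 3] = (11+12+6+7)/4 = 9.
E[V | box 4] = (7+3+8)/3 = 6.
By the law of total expectation,
E[V] = (1/16)·(28/5) + (5/16)·(6) + (3/8)·(9) + (1/4)·(6) = 71/10.

71/10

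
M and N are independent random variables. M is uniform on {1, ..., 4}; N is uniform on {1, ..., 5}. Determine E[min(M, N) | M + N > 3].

37/17

P(M + N > 3) = 17/20.
Summing min(M,N)·P(x,y) over outcomes with M + N > 3 gives 37/20.
E[min(M, N) | M + N > 3] = (37/20) / (17/20) = 37/17.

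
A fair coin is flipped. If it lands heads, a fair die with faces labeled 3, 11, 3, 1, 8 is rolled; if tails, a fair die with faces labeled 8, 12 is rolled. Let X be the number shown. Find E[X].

38/5

E[X | heads] = (3+11+3+1+8)/5 = 26/5.
E[X | tails] = (8+12)/2 = 10.
By the law of total expectation,
E[X] = (1/2)·(26/5) + (1/2)·(10) = 38/5.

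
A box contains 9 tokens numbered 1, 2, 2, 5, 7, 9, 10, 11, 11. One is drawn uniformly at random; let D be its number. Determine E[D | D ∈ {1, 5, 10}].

P(D ∈ {1, 5, 10}) = 1/3.
Σ over the event: 1·1/9 + 5·1/9 + 10·1/9 = 16/9.
E[D | D ∈ {1, 5, 10}] = (16/9) / (1/3) = 16/3.

16/3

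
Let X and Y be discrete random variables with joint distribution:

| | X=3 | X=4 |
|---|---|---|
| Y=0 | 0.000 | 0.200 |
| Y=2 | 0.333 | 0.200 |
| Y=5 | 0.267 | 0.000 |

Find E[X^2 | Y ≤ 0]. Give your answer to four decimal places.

P(Y ≤ 0) = 0.200.
Σ X^2·P over the event = 16·(0.200) = 3.200.
E[X^2 | Y ≤ 0] = (3.200) / (0.200) = 16.0000.

16.0000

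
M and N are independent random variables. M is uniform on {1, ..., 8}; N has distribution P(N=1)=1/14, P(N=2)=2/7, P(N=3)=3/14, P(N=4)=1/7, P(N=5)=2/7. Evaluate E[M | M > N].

P(M > N) = 33/56.
Summing M·P(x,y) over outcomes with M > N gives 393/112.
E[M | M > N] = (393/112) / (33/56) = 131/22.

131/22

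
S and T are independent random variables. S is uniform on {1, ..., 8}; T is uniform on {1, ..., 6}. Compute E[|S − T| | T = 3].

9/4

Outcomes with T = 3: (1,3), (2,3), (3,3), (4,3), (5,3), (6,3), (7,3), (8,3), each with probability 1/48.
E[|S − T| | T = 3] = (2 + 1 + 0 + 1 + 2 + 3 + 4 + 5) / 8 = 9/4.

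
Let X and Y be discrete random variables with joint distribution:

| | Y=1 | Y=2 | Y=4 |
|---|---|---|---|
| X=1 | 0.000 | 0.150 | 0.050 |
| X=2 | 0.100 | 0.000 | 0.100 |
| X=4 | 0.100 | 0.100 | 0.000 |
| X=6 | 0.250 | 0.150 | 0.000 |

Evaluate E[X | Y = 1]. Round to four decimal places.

4.6667

P(Y = 1) = 0.450.
Σ X·P over the event = 2·(0.100) + 4·(0.100) + 6·(0.250) = 2.100.
E[X | Y = 1] = (2.100) / (0.450) = 4.6667.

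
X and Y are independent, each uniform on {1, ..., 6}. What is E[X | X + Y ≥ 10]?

Outcomes with X + Y ≥ 10: (4,6), (5,5), (5,6), (6,4), (6,5), (6,6), each with probability 1/36.
E[X | X + Y ≥ 10] = (4 + 5 + 5 + 6 + 6 + 6) / 6 = 16/3.

16/3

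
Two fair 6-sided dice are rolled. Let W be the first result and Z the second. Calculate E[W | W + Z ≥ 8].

14/3

P(W + Z ≥ 8) = 5/12.
Summing W·P(x,y) over outcomes with W + Z ≥ 8 gives 35/18.
E[W | W + Z ≥ 8] = (35/18) / (5/12) = 14/3.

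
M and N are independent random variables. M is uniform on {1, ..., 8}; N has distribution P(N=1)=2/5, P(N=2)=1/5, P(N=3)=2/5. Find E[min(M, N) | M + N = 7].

2

P(M + N = 7) = 1/8.
Summing min(M,N)·P(x,y) over outcomes with M + N = 7 gives 1/4.
E[min(M, N) | M + N = 7] = (1/4) / (1/8) = 2.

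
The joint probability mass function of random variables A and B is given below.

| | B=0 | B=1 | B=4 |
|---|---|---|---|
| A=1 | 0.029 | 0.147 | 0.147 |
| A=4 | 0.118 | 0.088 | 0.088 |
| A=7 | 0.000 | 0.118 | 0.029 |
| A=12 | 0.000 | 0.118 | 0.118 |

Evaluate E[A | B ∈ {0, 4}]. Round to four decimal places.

4.9509

P(B ∈ {0, 4}) = 0.529.
Σ A·P over the event = 1·(0.029) + 1·(0.147) + 4·(0.118) + 4·(0.088) + 7·(0.029) + 12·(0.118) = 2.619.
E[A | B ∈ {0, 4}] = (2.619) / (0.529) = 4.9509.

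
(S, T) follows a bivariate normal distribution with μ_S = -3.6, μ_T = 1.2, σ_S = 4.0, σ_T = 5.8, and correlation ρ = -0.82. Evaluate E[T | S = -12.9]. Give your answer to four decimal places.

12.2577

For a bivariate normal, E[T | S=x] = μ_T + ρ·(σ_T/σ_S)·(x − μ_S).
E[T | S=-12.9] = 1.2 + (-0.82)·(5.8/4.0)·(-12.9 − (-3.6)) = 1.2 + (-1.189)·(-9.3) = 12.2577.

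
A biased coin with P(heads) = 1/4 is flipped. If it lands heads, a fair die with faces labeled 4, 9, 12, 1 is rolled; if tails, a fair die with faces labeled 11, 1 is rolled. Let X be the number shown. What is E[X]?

49/8

E[X | heads] = (4+9+12+1)/4 = 13/2.
E[X | tails] = (11+1)/2 = 6.
By the law of total expectation,
E[X] = (1/4)·(13/2) + (3/4)·(6) = 49/8.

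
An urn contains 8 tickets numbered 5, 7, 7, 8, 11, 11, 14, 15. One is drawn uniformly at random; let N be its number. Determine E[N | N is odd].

28/3

P(N is odd) = 3/4.
Σ over the event: 5·1/8 + 7·1/4 + 11·1/4 + 15·1/8 = 7.
E[N | N is odd] = (7) / (3/4) = 28/3.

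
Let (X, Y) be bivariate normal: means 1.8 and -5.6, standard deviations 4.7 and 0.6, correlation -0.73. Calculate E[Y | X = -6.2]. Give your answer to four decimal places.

E[Y | X=x] = μ_Y + ρ(σ_Y/σ_X)(x − μ_X) for jointly normal variables.
E[Y | X=-6.2] = -5.6 + (-0.73)·(0.6/4.7)·(-6.2 − (1.8)) = -5.6 + (-0.093191)·(-8) = -4.8545.

-4.8545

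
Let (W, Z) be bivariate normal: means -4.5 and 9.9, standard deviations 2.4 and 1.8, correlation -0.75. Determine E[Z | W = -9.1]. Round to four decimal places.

For a bivariate normal, E[Z | W=x] = μ_Z + ρ·(σ_Z/σ_W)·(x − μ_W).
E[Z | W=-9.1] = 9.9 + (-0.75)·(1.8/2.4)·(-9.1 − (-4.5)) = 9.9 + (-0.5625)·(-4.6) = 12.4875.

12.4875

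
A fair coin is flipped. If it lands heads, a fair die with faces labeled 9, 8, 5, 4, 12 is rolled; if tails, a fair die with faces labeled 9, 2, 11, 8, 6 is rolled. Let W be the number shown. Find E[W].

E[W | heads] = (9+8+5+4+12)/5 = 38/5.
E[W | tails] = (9+2+11+8+6)/5 = 36/5.
By the law of total expectation,
E[W] = (1/2)·(38/5) + (1/2)·(36/5) = 37/5.

37/5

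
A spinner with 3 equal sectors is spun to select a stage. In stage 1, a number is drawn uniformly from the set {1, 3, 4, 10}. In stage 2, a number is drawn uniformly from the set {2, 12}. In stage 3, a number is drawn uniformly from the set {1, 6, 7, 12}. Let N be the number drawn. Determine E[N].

E[N | stage 1] = (1+3+4+10)/4 = 9/2.
E[N | stage 2] = (2+12)/2 = 7.
E[N | stage 3] = (1+6+7+12)/4 = 13/2.
E[N] = (1/3)·(9/2) + (1/3)·(7) + (1/3)·(13/2) = 6.

6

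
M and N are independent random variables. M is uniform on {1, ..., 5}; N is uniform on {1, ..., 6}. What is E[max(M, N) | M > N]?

Outcomes with M > N: (2,1), (3,1), (3,2), (4,1), (4,2), (4,3), (5,1), (5,2), (5,3), (5,4), each with probability 1/30.
E[max(M, N) | M > N] = (2 + 3 + 3 + 4 + 4 + 4 + 5 + 5 + 5 + 5) / 10 = 4.

4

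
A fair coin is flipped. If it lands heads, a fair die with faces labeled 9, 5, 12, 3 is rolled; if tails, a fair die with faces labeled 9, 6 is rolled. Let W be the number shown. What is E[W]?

E[W | heads] = (9+5+12+3)/4 = 29/4.
E[W | tails] = (9+6)/2 = 15/2.
E[W] = (1/2)·(29/4) + (1/2)·(15/2) = 59/8.

59/8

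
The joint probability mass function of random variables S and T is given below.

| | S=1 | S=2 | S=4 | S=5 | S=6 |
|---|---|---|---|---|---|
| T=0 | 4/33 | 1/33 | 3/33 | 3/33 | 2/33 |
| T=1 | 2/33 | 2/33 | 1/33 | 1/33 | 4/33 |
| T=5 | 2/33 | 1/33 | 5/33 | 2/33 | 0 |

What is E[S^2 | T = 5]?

68/5

P(T = 5) = 10/33.
Σ S^2·P over the event = 1·(2/33) + 4·(1/33) + 16·(5/33) + 25·(2/33) = 136/33.
E[S^2 | T = 5] = (136/33) / (10/33) = 68/5.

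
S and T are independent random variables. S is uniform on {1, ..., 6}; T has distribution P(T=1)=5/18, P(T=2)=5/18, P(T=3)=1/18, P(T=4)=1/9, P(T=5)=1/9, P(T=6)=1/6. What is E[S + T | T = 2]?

11/2

P(T = 2) = 5/18.
Summing (S+T)·P(x,y) over outcomes with T = 2 gives 55/36.
E[S + T | T = 2] = (55/36) / (5/18) = 11/2.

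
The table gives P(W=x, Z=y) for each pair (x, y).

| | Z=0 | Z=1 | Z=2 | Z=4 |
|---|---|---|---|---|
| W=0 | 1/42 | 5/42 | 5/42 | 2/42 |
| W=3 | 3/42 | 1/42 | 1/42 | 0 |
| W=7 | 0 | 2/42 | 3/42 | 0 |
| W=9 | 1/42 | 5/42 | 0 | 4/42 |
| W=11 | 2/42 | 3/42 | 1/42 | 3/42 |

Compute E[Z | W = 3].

P(W = 3) = 5/42.
Summing Z·P(W=x,Z=y) over the conditioning event gives 1/14.
E[Z | W = 3] = (1/14) / (5/42) = 3/5.

3/5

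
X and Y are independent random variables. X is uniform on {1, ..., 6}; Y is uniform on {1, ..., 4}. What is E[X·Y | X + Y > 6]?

29/2

Outcomes with X + Y > 6: (3,4), (4,3), (4,4), (5,2), (5,3), (5,4), (6,1), (6,2), (6,3), (6,4), each with probability 1/24.
E[X·Y | X + Y > 6] = (12 + 12 + 16 + 10 + 15 + 20 + 6 + 12 + 18 + 24) / 10 = 29/2.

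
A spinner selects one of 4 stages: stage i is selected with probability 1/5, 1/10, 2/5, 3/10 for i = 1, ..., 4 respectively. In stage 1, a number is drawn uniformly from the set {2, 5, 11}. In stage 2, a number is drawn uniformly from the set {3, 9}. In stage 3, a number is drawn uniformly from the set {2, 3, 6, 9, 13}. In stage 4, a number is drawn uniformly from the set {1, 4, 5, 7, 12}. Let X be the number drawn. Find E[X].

309/50

E[X | stage 1] = (2+5+11)/3 = 6.
E[X | stage 2] = (3+9)/2 = 6.
E[X | stage 3] = (2+3+6+9+13)/5 = 33/5.
E[X | stage 4] = (1+4+5+7+12)/5 = 29/5.
E[X] = (1/5)·(6) + (1/10)·(6) + (2/5)·(33/5) + (3/10)·(29/5) = 309/50.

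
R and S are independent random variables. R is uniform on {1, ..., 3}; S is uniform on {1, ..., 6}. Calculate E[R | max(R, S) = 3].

12/5

Outcomes with max(R, S) = 3: (1,3), (2,3), (3,1), (3,2), (3,3), each with probability 1/18.
E[R | max(R, S) = 3] = (1 + 2 + 3 + 3 + 3) / 5 = 12/5.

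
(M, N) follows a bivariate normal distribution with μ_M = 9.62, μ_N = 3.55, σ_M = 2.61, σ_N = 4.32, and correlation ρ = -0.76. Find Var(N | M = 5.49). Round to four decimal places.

Var(N | M=x) = (1 − ρ²)·σ_N².
Var(N | M=5.49) = (4.32)²·(1 − (-0.76)²) = 18.6624·0.4224 = 7.8830.

7.8830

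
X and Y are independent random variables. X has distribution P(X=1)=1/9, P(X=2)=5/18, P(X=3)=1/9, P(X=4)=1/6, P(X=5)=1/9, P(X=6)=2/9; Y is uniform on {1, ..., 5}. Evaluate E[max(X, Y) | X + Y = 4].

P(X + Y = 4) = 1/10.
Summing max(X,Y)·P(x,y) over outcomes with X + Y = 4 gives 11/45.
E[max(X, Y) | X + Y = 4] = (11/45) / (1/10) = 22/9.

22/9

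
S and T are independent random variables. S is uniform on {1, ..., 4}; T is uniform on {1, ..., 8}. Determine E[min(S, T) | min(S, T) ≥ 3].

P(min(S, T) ≥ 3) = 3/8.
Summing min(S,T)·P(x,y) over outcomes with min(S, T) ≥ 3 gives 41/32.
E[min(S, T) | min(S, T) ≥ 3] = (41/32) / (3/8) = 41/12.

41/12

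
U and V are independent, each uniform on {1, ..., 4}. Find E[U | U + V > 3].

P(U + V > 3) = 13/16.
Summing U·P(x,y) over outcomes with U + V > 3 gives 9/4.
E[U | U + V > 3] = (9/4) / (13/16) = 36/13.

36/13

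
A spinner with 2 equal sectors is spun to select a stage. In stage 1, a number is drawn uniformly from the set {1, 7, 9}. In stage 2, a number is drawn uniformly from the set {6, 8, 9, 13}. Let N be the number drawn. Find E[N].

22/3

E[N | stage 1] = (1+7+9)/3 = 17/3.
E[N | stage 2] = (6+8+9+13)/4 = 9.
By the law of total expectation,
E[N] = (1/2)·(17/3) + (1/2)·(9) = 22/3.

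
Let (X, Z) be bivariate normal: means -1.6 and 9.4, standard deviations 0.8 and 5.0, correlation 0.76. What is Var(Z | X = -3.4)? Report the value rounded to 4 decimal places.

10.5600

Var(Z | X=x) = (1 − ρ²)·σ_Z².
Var(Z | X=-3.4) = (5.0)²·(1 − (0.76)²) = 25·0.4224 = 10.5600.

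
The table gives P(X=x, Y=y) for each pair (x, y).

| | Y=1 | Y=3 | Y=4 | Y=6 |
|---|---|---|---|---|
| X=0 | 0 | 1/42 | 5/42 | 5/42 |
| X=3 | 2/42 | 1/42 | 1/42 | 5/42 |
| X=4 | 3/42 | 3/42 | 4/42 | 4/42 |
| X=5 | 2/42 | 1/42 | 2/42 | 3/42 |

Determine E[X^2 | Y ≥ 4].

307/29

P(Y ≥ 4) = 29/42.
Σ X^2·P over the event = 0·(5/42) + 0·(5/42) + 9·(1/42) + 9·(5/42) + 16·(4/42) + 16·(4/42) + 25·(2/42) + 25·(3/42) = 307/42.
E[X^2 | Y ≥ 4] = (307/42) / (29/42) = 307/29.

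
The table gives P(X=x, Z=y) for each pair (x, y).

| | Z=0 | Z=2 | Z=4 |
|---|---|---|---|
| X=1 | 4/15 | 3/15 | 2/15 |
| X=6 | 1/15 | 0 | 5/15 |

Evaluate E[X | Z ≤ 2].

P(Z ≤ 2) = 8/15.
Σ X·P over the event = 1·(4/15) + 1·(3/15) + 6·(1/15) = 13/15.
E[X | Z ≤ 2] = (13/15) / (8/15) = 13/8.

13/8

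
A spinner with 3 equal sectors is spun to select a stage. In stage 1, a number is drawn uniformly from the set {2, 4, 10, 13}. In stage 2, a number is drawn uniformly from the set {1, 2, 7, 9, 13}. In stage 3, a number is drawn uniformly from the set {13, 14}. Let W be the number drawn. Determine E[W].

181/20

E[W | stage 1] = (2+4+10+13)/4 = 29/4.
E[W | stage 2] = (1+2+7+9+13)/5 = 32/5.
E[W | stage 3] = (13+14)/2 = 27/2.
E[W] = (1/3)·(29/4) + (1/3)·(32/5) + (1/3)·(27/2) = 181/20.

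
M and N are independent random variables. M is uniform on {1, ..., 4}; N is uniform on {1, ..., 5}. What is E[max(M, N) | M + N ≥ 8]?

14/3

Outcomes with M + N ≥ 8: (3,5), (4,4), (4,5), each with probability 1/20.
E[max(M, N) | M + N ≥ 8] = (5 + 4 + 5) / 3 = 14/3.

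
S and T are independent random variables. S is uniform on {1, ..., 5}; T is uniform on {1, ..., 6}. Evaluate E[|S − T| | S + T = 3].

Outcomes with S + T = 3: (1,2), (2,1), each with probability 1/30.
E[|S − T| | S + T = 3] = (1 + 1) / 2 = 1.

1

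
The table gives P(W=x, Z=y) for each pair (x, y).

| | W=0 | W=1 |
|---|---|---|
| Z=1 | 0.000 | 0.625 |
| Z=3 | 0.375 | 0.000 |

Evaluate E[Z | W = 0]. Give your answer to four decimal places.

3.0000

P(W = 0) = 0.375.
Σ Z·P over the event = 3·(0.375) = 1.125.
E[Z | W = 0] = (1.125) / (0.375) = 3.0000.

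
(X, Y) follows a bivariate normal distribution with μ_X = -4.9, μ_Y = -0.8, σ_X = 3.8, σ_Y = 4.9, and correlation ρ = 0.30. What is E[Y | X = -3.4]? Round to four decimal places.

-0.2197

For a bivariate normal, E[Y | X=x] = μ_Y + ρ·(σ_Y/σ_X)·(x − μ_X).
E[Y | X=-3.4] = -0.8 + (0.30)·(4.9/3.8)·(-3.4 − (-4.9)) = -0.8 + (0.38684)·(1.5) = -0.2197.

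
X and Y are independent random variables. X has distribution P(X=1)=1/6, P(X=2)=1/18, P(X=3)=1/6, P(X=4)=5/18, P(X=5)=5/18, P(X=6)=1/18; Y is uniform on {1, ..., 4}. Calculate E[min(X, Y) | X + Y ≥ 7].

P(X + Y ≥ 7) = 4/9.
Summing min(X,Y)·P(x,y) over outcomes with X + Y ≥ 7 gives 11/8.
E[min(X, Y) | X + Y ≥ 7] = (11/8) / (4/9) = 99/32.

99/32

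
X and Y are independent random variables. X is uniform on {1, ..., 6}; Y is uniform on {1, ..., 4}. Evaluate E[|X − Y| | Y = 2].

Outcomes with Y = 2: (1,2), (2,2), (3,2), (4,2), (5,2), (6,2), each with probability 1/24.
E[|X − Y| | Y = 2] = (1 + 0 + 1 + 2 + 3 + 4) / 6 = 11/6.

11/6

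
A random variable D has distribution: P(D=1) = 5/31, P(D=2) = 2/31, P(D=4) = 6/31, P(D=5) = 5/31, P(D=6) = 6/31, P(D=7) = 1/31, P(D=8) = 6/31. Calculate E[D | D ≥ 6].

P(D ≥ 6) = 13/31.
Σ over the event: 6·6/31 + 7·1/31 + 8·6/31 = 91/31.
E[D | D ≥ 6] = (91/31) / (13/31) = 7.

7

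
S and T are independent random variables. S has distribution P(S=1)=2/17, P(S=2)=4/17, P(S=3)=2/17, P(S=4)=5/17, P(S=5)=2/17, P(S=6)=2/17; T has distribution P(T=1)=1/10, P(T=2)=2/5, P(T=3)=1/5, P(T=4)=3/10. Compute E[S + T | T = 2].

92/17

P(T = 2) = 2/5.
Summing (S+T)·P(x,y) over outcomes with T = 2 gives 184/85.
E[S + T | T = 2] = (184/85) / (2/5) = 92/17.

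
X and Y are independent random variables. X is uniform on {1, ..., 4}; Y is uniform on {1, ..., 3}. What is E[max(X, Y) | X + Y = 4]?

Outcomes with X + Y = 4: (1,3), (2,2), (3,1), each with probability 1/12.
E[max(X, Y) | X + Y = 4] = (3 + 2 + 3) / 3 = 8/3.

8/3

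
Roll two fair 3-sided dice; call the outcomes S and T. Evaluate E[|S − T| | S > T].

Outcomes with S > T: (2,1), (3,1), (3,2), each with probability 1/9.
E[|S − T| | S > T] = (1 + 2 + 1) / 3 = 4/3.

4/3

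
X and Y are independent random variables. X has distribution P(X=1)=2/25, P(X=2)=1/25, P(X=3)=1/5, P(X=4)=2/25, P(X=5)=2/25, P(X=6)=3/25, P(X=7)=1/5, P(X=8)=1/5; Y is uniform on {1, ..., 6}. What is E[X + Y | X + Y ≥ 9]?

P(X + Y ≥ 9) = 41/75.
Summing (X+Y)·P(x,y) over outcomes with X + Y ≥ 9 gives 889/150.
E[X + Y | X + Y ≥ 9] = (889/150) / (41/75) = 889/82.

889/82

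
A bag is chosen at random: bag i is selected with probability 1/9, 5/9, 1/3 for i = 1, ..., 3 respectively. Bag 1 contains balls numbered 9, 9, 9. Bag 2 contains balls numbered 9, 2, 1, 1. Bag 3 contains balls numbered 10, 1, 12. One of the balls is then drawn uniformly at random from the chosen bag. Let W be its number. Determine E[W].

193/36

E[W | bag 1] = (9+9+9)/3 = 9.
E[W | bag 2] = (9+2+1+1)/4 = 13/4.
E[W | bag 3] = (10+1+12)/3 = 23/3.
E[W] = (1/9)·(9) + (5/9)·(13/4) + (1/3)·(23/3) = 193/36.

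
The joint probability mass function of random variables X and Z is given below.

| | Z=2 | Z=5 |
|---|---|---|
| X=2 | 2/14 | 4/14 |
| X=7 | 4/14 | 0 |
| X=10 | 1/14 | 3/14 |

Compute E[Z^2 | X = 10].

79/4

P(X = 10) = 2/7.
Σ Z^2·P over the event = 4·(1/14) + 25·(3/14) = 79/14.
E[Z^2 | X = 10] = (79/14) / (2/7) = 79/4.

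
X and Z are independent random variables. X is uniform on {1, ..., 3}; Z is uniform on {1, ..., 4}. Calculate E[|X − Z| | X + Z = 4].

4/3

Outcomes with X + Z = 4: (1,3), (2,2), (3,1), each with probability 1/12.
E[|X − Z| | X + Z = 4] = (2 + 0 + 2) / 3 = 4/3.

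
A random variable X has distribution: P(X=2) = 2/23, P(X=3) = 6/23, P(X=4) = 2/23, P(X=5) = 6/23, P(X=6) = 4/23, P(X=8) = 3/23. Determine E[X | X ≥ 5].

P(X ≥ 5) = 13/23.
Σ over the event: 5·6/23 + 6·4/23 + 8·3/23 = 78/23.
E[X | X ≥ 5] = (78/23) / (13/23) = 6.

6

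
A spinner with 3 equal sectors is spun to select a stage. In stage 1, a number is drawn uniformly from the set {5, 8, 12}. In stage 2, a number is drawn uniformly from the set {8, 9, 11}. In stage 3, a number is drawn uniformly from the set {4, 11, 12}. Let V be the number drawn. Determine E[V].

E[V | stage 1] = (5+8+12)/3 = 25/3.
E[V | stage 2] = (8+9+11)/3 = 28/3.
E[V | stage 3] = (4+11+12)/3 = 9.
By the law of total expectation,
E[V] = (1/3)·(25/3) + (1/3)·(28/3) + (1/3)·(9) = 80/9.

80/9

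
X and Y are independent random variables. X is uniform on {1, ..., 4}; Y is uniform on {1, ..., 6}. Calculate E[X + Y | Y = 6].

Outcomes with Y = 6: (1,6), (2,6), (3,6), (4,6), each with probability 1/24.
E[X + Y | Y = 6] = (7 + 8 + 9 + 10) / 4 = 17/2.

17/2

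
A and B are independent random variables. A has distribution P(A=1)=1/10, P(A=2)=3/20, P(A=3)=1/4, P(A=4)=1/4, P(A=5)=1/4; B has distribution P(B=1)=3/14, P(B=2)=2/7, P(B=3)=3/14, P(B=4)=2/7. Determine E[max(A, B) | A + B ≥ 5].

P(A + B ≥ 5) = 4/5.
Summing max(A,B)·P(x,y) over outcomes with A + B ≥ 5 gives 461/140.
E[max(A, B) | A + B ≥ 5] = (461/140) / (4/5) = 461/112.

461/112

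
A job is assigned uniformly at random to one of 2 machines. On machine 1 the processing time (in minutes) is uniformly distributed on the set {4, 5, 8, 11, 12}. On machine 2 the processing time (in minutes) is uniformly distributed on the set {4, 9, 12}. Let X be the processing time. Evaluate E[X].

49/6

E[X | machine 1] = (4+5+8+11+12)/5 = 8.
E[X | machine 2] = (4+9+12)/3 = 25/3.
By the law of total expectation,
E[X] = (1/2)·(8) + (1/2)·(25/3) = 49/6.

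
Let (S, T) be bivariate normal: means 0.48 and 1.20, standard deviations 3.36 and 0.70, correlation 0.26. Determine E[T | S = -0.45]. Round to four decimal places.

1.1496

For a bivariate normal, E[T | S=x] = μ_T + ρ·(σ_T/σ_S)·(x − μ_S).
E[T | S=-0.45] = 1.20 + (0.26)·(0.70/3.36)·(-0.45 − (0.48)) = 1.20 + (0.054167)·(-0.93) = 1.1496.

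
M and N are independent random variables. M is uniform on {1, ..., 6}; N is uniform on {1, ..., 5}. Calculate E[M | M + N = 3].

3/2

Outcomes with M + N = 3: (1,2), (2,1), each with probability 1/30.
E[M | M + N = 3] = (1 + 2) / 2 = 3/2.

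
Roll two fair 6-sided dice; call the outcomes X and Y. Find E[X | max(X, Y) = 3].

P(max(X, Y) = 3) = 5/36.
Summing X·P(x,y) over outcomes with max(X, Y) = 3 gives 1/3.
E[X | max(X, Y) = 3] = (1/3) / (5/36) = 12/5.

12/5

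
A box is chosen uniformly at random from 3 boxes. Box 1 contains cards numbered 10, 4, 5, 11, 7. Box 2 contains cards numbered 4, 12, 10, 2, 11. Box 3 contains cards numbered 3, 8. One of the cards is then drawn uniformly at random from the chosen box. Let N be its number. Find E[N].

69/10

E[N | box 1] = (10+4+5+11+7)/5 = 37/5.
E[N | box 2] = (4+12+10+2+11)/5 = 39/5.
E[N | box 3] = (3+8)/2 = 11/2.
By the law of total expectation,
E[N] = (1/3)·(37/5) + (1/3)·(39/5) + (1/3)·(11/2) = 69/10.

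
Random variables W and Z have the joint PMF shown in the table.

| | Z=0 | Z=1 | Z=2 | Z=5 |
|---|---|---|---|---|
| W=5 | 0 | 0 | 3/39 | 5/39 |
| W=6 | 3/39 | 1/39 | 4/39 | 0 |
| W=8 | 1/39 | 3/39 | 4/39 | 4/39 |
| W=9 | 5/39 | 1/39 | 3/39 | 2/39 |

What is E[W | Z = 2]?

7

P(Z = 2) = 14/39.
Summing W·P(W=x,Z=y) over the conditioning event gives 98/39.
E[W | Z = 2] = (98/39) / (14/39) = 7.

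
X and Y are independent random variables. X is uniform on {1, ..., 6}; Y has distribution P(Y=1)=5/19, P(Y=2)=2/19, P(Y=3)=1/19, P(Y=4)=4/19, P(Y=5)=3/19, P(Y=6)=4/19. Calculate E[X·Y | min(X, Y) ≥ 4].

P(min(X, Y) ≥ 4) = 11/38.
Summing XY·P(x,y) over outcomes with min(X, Y) ≥ 4 gives 275/38.
E[X·Y | min(X, Y) ≥ 4] = (275/38) / (11/38) = 25.

25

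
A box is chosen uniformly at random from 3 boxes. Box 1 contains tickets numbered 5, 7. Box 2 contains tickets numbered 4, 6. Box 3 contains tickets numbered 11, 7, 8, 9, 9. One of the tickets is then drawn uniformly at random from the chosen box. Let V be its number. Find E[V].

E[V | box 1] = (5+7)/2 = 6.
E[V | box 2] = (4+6)/2 = 5.
E[V | box 3] = (11+7+8+9+9)/5 = 44/5.
E[V] = (1/3)·(6) + (1/3)·(5) + (1/3)·(44/5) = 33/5.

33/5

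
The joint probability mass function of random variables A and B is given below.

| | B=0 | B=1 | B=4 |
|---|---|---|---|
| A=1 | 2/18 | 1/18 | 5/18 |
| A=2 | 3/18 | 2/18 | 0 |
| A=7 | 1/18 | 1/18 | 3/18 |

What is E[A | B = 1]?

P(B = 1) = 2/9.
Σ A·P over the event = 1·(1/18) + 2·(2/18) + 7·(1/18) = 2/3.
E[A | B = 1] = (2/3) / (2/9) = 3.

3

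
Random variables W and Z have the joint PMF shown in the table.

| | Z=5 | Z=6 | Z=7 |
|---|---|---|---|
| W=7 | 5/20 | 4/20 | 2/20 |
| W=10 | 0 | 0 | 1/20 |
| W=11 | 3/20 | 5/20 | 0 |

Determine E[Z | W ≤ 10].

P(W ≤ 10) = 3/5.
Σ Z·P over the event = 5·(5/20) + 6·(4/20) + 7·(2/20) + 7·(1/20) = 7/2.
E[Z | W ≤ 10] = (7/2) / (3/5) = 35/6.

35/6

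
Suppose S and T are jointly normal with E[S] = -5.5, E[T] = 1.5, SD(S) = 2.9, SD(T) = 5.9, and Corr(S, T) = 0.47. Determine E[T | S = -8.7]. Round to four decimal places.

-1.5599

For a bivariate normal, E[T | S=x] = μ_T + ρ·(σ_T/σ_S)·(x − μ_S).
E[T | S=-8.7] = 1.5 + (0.47)·(5.9/2.9)·(-8.7 − (-5.5)) = 1.5 + (0.95621)·(-3.2) = -1.5599.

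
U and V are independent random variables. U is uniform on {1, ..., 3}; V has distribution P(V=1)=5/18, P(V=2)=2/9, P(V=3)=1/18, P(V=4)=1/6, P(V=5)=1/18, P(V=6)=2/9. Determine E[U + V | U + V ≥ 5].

P(U + V ≥ 5) = 5/9.
Summing (U+V)·P(x,y) over outcomes with U + V ≥ 5 gives 101/27.
E[U + V | U + V ≥ 5] = (101/27) / (5/9) = 101/15.

101/15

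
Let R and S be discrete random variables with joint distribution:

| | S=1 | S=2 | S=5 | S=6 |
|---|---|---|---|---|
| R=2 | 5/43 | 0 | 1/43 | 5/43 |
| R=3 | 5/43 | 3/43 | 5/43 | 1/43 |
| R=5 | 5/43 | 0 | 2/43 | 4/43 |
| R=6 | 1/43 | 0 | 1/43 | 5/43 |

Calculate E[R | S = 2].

P(S = 2) = 3/43.
Σ R·P over the event = 3·(3/43) = 9/43.
E[R | S = 2] = (9/43) / (3/43) = 3.

3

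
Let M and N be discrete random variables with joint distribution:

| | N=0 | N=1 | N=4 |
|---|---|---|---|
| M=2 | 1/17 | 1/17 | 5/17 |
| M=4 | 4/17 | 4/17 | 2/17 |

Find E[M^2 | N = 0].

68/5

P(N = 0) = 5/17.
Σ M^2·P over the event = 4·(1/17) + 16·(4/17) = 4.
E[M^2 | N = 0] = (4) / (5/17) = 68/5.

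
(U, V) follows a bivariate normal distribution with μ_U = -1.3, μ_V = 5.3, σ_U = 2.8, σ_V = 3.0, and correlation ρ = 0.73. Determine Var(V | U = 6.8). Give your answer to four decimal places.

4.2039

Var(V | U=x) = (1 − ρ²)·σ_V².
Var(V | U=6.8) = (3.0)²·(1 − (0.73)²) = 9·0.4671 = 4.2039.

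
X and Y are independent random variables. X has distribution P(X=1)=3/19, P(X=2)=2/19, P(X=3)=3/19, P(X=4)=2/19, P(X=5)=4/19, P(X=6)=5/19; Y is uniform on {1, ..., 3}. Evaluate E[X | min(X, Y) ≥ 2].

P(min(X, Y) ≥ 2) = 32/57.
Summing X·P(x,y) over outcomes with min(X, Y) ≥ 2 gives 142/57.
E[X | min(X, Y) ≥ 2] = (142/57) / (32/57) = 71/16.

71/16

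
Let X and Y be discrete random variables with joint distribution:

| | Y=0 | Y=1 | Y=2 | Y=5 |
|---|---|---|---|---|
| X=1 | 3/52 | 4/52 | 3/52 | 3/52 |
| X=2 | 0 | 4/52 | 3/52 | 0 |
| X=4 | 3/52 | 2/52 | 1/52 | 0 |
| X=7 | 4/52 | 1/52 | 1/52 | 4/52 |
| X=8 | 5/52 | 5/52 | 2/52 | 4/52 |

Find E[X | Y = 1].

P(Y = 1) = 4/13.
Summing X·P(X=x,Y=y) over the conditioning event gives 67/52.
E[X | Y = 1] = (67/52) / (4/13) = 67/16.

67/16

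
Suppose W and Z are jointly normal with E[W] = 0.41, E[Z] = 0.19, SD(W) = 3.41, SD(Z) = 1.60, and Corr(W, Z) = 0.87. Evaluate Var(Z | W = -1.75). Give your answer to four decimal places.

0.6223

For a bivariate normal, Var(Z | W=x) = σ_Z²(1 − ρ²).
Var(Z | W=-1.75) = (1.60)²·(1 − (0.87)²) = 2.56·0.2431 = 0.6223.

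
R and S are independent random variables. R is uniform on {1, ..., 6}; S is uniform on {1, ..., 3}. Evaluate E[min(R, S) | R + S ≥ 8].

8/3

P(R + S ≥ 8) = 1/6.
Summing min(R,S)·P(x,y) over outcomes with R + S ≥ 8 gives 4/9.
E[min(R, S) | R + S ≥ 8] = (4/9) / (1/6) = 8/3.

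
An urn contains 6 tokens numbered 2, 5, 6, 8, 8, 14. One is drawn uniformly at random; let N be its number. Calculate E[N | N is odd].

5

P(N is odd) = 1/6.
Σ over the event: 5·1/6 = 5/6.
E[N | N is odd] = (5/6) / (1/6) = 5.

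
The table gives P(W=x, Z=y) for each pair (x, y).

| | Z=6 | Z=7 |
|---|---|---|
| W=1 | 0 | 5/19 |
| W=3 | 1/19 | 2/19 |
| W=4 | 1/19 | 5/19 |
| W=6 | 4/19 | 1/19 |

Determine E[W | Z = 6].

31/6

P(Z = 6) = 6/19.
Σ W·P over the event = 3·(1/19) + 4·(1/19) + 6·(4/19) = 31/19.
E[W | Z = 6] = (31/19) / (6/19) = 31/6.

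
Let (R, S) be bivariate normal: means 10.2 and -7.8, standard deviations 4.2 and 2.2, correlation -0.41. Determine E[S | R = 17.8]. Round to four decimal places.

The regression of S on R has slope ρ·σ_S/σ_R and passes through (μ_R, μ_S).
E[S | R=17.8] = -7.8 + (-0.41)·(2.2/4.2)·(17.8 − (10.2)) = -7.8 + (-0.21476)·(7.6) = -9.4322.

-9.4322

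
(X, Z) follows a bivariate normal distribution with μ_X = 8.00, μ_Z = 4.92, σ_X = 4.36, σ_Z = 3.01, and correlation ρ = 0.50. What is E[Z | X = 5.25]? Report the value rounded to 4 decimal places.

3.9707

For a bivariate normal, E[Z | X=x] = μ_Z + ρ·(σ_Z/σ_X)·(x − μ_X).
E[Z | X=5.25] = 4.92 + (0.50)·(3.01/4.36)·(5.25 − (8.00)) = 4.92 + (0.345183)·(-2.75) = 3.9707.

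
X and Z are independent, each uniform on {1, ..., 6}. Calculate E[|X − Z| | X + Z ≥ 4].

68/33

P(X + Z ≥ 4) = 11/12.
Summing |X−Z|·P(x,y) over outcomes with X + Z ≥ 4 gives 17/9.
E[|X − Z| | X + Z ≥ 4] = (17/9) / (11/12) = 68/33.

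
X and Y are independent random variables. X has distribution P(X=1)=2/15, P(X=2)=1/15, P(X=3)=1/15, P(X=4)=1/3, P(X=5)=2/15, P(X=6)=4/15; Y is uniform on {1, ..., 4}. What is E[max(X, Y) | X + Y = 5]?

P(X + Y = 5) = 3/20.
Summing max(X,Y)·P(x,y) over outcomes with X + Y = 5 gives 17/30.
E[max(X, Y) | X + Y = 5] = (17/30) / (3/20) = 34/9.

34/9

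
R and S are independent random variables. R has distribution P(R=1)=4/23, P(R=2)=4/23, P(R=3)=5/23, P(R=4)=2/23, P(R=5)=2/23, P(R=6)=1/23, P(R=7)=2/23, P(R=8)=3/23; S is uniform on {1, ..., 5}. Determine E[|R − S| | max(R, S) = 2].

2/3

P(max(R, S) = 2) = 12/115.
Summing |R−S|·P(x,y) over outcomes with max(R, S) = 2 gives 8/115.
E[|R − S| | max(R, S) = 2] = (8/115) / (12/115) = 2/3.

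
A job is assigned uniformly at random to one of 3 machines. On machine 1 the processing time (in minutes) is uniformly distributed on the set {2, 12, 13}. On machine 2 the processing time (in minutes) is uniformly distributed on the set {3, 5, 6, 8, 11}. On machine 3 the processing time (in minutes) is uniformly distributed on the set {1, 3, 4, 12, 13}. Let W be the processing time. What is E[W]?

E[W | machine 1] = (2+12+13)/3 = 9.
E[W | machine 2] = (3+5+6+8+11)/5 = 33/5.
E[W | machine 3] = (1+3+4+12+13)/5 = 33/5.
By the law of total expectation,
E[W] = (1/3)·(9) + (1/3)·(33/5) + (1/3)·(33/5) = 37/5.

37/5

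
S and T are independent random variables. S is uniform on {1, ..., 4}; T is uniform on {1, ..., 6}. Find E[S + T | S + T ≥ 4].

136/21

P(S + T ≥ 4) = 7/8.
Summing (S+T)·P(x,y) over outcomes with S + T ≥ 4 gives 17/3.
E[S + T | S + T ≥ 4] = (17/3) / (7/8) = 136/21.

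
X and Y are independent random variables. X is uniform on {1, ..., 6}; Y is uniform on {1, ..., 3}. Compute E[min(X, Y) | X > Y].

P(X > Y) = 2/3.
Summing min(X,Y)·P(x,y) over outcomes with X > Y gives 11/9.
E[min(X, Y) | X > Y] = (11/9) / (2/3) = 11/6.

11/6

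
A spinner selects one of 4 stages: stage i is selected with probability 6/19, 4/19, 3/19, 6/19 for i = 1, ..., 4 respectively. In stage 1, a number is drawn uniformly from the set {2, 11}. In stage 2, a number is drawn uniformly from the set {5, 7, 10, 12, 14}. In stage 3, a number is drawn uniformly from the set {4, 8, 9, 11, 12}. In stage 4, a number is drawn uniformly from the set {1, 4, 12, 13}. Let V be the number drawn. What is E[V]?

744/95

E[V | stage 1] = (2+11)/2 = 13/2.
E[V | stage 2] = (5+7+10+12+14)/5 = 48/5.
E[V | stage 3] = (4+8+9+11+12)/5 = 44/5.
E[V | stage 4] = (1+4+12+13)/4 = 15/2.
E[V] = (6/19)·(13/2) + (4/19)·(48/5) + (3/19)·(44/5) + (6/19)·(15/2) = 744/95.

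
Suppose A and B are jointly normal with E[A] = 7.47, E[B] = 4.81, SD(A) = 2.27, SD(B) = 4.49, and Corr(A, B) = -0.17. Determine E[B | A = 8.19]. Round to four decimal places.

4.5679

For a bivariate normal, E[B | A=x] = μ_B + ρ·(σ_B/σ_A)·(x − μ_A).
E[B | A=8.19] = 4.81 + (-0.17)·(4.49/2.27)·(8.19 − (7.47)) = 4.81 + (-0.33626)·(0.72) = 4.5679.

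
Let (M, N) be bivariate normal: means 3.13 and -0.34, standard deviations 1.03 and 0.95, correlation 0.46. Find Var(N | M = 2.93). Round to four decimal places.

0.7115

The conditional variance in a bivariate normal is σ_N²(1 − ρ²), independent of x.
Var(N | M=2.93) = (0.95)²·(1 − (0.46)²) = 0.9025·0.7884 = 0.7115.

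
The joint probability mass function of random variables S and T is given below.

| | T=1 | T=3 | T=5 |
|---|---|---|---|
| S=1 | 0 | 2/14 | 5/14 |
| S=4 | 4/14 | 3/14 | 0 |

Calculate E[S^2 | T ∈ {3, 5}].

P(T ∈ {3, 5}) = 5/7.
Σ S^2·P over the event = 1·(2/14) + 1·(5/14) + 16·(3/14) = 55/14.
E[S^2 | T ∈ {3, 5}] = (55/14) / (5/7) = 11/2.

11/2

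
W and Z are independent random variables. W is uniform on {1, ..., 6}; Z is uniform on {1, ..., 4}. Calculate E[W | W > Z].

P(W > Z) = 7/12.
Summing W·P(x,y) over outcomes with W > Z gives 8/3.
E[W | W > Z] = (8/3) / (7/12) = 32/7.

32/7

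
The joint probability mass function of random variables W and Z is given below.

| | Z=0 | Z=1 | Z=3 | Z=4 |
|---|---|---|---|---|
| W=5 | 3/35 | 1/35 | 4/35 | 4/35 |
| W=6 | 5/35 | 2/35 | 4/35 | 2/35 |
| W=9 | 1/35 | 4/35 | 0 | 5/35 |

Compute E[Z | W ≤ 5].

P(W ≤ 5) = 12/35.
Σ Z·P over the event = 0·(3/35) + 1·(1/35) + 3·(4/35) + 4·(4/35) = 29/35.
E[Z | W ≤ 5] = (29/35) / (12/35) = 29/12.

29/12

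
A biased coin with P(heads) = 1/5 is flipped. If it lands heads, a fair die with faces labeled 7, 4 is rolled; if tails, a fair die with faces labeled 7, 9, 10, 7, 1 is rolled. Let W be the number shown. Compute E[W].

E[W | heads] = (7+4)/2 = 11/2.
E[W | tails] = (7+9+10+7+1)/5 = 34/5.
E[W] = (1/5)·(11/2) + (4/5)·(34/5) = 327/50.

327/50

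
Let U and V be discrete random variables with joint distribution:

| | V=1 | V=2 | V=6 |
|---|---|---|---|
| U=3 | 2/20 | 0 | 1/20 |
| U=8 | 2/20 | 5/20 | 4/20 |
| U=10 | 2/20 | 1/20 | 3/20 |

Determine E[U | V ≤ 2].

P(V ≤ 2) = 3/5.
Summing U·P(U=x,V=y) over the conditioning event gives 23/5.
E[U | V ≤ 2] = (23/5) / (3/5) = 23/3.

23/3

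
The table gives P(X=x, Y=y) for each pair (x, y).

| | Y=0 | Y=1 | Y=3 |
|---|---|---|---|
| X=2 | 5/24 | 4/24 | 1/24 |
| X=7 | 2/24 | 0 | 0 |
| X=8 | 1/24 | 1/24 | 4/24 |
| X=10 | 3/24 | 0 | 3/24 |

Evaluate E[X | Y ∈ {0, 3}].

P(Y ∈ {0, 3}) = 19/24.
Σ X·P over the event = 2·(5/24) + 2·(1/24) + 7·(2/24) + 8·(1/24) + 8·(4/24) + 10·(3/24) + 10·(3/24) = 21/4.
E[X | Y ∈ {0, 3}] = (21/4) / (19/24) = 126/19.

126/19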